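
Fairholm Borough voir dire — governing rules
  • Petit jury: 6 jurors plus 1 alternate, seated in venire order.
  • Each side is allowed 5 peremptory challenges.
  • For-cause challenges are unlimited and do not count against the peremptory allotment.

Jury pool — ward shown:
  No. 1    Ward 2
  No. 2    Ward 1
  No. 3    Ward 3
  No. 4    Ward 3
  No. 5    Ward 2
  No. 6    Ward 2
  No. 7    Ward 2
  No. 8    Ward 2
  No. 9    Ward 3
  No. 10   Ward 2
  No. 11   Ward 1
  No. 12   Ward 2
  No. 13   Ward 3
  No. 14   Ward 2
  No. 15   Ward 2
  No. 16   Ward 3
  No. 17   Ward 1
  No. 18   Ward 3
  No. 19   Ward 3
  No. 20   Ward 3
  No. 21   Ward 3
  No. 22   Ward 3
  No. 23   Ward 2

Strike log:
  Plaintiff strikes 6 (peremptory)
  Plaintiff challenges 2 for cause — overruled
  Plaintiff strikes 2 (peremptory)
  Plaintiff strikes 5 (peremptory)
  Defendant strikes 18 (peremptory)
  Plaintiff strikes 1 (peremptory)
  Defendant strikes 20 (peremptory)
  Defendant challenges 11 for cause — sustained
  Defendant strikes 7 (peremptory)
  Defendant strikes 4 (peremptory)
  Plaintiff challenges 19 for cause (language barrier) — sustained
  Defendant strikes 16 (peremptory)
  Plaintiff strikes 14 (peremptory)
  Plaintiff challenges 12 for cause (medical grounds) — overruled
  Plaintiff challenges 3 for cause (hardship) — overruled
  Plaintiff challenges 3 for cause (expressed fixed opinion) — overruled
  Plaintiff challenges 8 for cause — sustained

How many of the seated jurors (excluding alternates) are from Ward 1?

Removed: #1, #2, #4, #5, #6, #7, #8, #11, #14, #16, #18, #19, #20.
Seated jurors 1–6: #3, #9, #10, #12, #13, #15 (alternates #17 not counted).
None of those are in Ward 1 → 0.

0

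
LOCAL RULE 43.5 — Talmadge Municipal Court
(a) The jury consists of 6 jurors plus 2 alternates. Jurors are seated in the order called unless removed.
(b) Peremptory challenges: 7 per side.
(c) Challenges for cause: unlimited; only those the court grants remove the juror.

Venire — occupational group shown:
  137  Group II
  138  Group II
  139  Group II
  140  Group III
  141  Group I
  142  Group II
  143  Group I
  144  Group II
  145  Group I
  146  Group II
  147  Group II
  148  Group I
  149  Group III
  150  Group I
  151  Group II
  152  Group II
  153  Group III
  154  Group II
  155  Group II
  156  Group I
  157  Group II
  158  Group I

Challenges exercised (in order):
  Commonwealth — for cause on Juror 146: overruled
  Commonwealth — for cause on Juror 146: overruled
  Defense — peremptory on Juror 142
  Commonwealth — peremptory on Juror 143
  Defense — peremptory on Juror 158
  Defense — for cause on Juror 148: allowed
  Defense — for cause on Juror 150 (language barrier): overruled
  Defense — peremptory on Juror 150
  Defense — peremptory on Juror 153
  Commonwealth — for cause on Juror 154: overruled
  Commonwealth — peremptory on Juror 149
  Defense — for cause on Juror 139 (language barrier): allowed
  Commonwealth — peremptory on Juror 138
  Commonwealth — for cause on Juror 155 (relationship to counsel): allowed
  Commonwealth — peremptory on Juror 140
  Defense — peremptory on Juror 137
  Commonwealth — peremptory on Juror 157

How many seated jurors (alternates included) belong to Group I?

2

Removed: #137, #138, #139, #140, #142, #143, #148, #149, #150, #153, #155, #157, #158.
Seated (8 incl. alternates): #141, #144, #145, #146, #147, #151, #152, #154.
Of those, in Group I: #141, #145 → 2.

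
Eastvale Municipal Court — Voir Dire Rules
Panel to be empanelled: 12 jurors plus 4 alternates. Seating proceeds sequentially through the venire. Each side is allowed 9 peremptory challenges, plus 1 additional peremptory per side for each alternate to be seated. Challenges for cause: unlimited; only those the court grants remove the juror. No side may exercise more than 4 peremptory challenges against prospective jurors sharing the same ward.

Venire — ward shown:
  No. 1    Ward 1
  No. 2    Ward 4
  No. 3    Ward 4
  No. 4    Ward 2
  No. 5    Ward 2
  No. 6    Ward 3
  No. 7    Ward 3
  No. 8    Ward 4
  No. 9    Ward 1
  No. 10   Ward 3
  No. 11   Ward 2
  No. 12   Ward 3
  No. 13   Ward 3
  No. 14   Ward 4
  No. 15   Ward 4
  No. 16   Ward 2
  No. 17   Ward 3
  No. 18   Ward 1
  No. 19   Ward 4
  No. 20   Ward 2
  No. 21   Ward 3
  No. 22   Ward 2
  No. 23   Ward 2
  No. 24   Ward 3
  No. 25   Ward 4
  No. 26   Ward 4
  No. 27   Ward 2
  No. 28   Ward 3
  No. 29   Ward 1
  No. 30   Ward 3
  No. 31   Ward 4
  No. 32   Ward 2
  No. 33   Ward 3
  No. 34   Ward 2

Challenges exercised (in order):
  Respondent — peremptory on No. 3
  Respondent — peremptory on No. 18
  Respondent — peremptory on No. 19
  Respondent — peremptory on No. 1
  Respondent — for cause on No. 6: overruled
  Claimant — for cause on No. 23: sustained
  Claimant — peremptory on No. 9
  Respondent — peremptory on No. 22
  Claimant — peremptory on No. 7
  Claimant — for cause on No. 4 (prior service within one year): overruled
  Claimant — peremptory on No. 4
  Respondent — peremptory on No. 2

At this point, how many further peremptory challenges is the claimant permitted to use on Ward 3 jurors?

Claimant peremptories so far: #9, #7, #4 — 3 of 13 used, 10 left overall.
Against Ward 3: #7 — 1 used; per-ward cap 4 leaves 3.
Binding limit: min(10, 3) = 3.

3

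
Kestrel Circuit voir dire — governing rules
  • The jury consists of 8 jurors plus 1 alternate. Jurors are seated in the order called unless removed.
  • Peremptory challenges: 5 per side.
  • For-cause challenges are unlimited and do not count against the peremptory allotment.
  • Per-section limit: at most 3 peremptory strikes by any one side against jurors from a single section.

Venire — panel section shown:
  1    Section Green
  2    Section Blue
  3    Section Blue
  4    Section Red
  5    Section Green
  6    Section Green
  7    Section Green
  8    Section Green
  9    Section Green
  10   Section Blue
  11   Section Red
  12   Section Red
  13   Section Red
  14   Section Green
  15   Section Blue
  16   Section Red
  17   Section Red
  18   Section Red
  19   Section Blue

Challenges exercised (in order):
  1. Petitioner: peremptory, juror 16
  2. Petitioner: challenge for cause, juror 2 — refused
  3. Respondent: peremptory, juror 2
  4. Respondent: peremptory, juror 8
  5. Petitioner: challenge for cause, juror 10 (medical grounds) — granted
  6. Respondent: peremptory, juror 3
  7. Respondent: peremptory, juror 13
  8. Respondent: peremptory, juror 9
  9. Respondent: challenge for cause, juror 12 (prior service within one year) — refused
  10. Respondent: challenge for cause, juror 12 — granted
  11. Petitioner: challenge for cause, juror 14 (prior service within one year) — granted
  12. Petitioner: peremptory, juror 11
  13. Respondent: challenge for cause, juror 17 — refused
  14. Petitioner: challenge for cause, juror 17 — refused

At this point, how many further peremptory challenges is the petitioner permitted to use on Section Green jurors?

Petitioner peremptories so far: #16, #11 — 2 of 5 used, 3 left overall.
Against Section Green: none yet — per-section cap 3 leaves 3.
Binding limit: min(3, 3) = 3.

3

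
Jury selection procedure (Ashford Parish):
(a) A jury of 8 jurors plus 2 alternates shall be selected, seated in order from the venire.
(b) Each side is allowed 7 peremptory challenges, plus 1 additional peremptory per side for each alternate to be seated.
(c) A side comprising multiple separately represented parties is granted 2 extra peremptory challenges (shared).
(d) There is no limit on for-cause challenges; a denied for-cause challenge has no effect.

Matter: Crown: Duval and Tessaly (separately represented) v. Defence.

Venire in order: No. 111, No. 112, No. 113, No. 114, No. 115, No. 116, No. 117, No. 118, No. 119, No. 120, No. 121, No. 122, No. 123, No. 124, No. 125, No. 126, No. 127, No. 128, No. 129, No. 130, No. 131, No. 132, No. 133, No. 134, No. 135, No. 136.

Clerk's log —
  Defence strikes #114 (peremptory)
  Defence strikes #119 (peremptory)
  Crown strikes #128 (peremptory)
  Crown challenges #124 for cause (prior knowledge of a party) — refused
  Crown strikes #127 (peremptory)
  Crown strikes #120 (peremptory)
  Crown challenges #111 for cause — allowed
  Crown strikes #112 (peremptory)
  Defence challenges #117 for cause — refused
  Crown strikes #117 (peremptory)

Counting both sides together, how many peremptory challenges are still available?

Crown allotment: 7 base + 1 × 2 alternates + 2 multi-party = 11. Defence allotment: 7 base + 1 × 2 alternates = 9.
Crown peremptories used: #128, #127, #120, #112, #117 — 5 (for-cause on #124, #111 don't count).
Defence peremptories used: #114, #119 — 2 (the for-cause on #117 doesn't count).
Remaining: (11 − 5) + (9 − 2) = 13.

13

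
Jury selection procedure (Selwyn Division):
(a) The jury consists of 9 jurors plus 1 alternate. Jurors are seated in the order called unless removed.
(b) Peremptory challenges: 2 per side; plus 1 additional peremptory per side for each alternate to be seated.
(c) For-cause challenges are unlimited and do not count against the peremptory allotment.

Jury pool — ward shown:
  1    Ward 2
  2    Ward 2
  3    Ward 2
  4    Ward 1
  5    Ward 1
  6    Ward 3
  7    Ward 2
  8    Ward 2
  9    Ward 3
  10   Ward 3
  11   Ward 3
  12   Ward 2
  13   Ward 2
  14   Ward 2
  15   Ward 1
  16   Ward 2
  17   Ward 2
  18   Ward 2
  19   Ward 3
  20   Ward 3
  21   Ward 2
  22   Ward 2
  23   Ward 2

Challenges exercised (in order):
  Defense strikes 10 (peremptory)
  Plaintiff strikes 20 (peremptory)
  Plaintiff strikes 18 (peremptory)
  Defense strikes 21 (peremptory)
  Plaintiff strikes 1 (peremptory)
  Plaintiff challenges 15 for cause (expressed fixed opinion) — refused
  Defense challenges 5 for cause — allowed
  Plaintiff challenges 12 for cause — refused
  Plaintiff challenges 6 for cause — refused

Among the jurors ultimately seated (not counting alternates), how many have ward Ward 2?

5

Removed: #1, #5, #10, #18, #20, #21.
Seated jurors 1–9: #2, #3, #4, #6, #7, #8, #9, #11, #12 (alternates #13 not counted).
Of those, in Ward 2: #2, #3, #7, #8, #12 → 5.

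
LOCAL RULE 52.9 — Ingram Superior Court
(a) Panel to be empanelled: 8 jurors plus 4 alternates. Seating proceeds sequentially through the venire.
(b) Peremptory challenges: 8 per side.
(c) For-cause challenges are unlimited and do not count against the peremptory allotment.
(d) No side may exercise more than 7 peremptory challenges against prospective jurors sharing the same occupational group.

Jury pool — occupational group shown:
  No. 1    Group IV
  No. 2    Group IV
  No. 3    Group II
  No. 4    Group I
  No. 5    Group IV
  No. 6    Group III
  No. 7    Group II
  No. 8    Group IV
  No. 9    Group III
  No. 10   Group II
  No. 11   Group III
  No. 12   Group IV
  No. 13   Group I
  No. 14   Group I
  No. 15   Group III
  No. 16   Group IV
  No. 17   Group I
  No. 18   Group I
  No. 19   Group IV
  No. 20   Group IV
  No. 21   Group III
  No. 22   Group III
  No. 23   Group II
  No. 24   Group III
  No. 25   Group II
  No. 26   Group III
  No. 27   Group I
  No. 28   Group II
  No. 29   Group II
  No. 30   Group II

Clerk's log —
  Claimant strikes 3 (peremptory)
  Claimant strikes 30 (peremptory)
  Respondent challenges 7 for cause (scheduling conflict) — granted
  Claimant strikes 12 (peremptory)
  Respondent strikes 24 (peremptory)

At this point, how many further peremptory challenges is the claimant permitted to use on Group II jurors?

5

Claimant peremptories so far: #3, #30, #12 — 3 of 8 used, 5 left overall.
Against Group II: #3, #30 — 2 used; per-group cap 7 leaves 5.
Binding limit: min(5, 5) = 5.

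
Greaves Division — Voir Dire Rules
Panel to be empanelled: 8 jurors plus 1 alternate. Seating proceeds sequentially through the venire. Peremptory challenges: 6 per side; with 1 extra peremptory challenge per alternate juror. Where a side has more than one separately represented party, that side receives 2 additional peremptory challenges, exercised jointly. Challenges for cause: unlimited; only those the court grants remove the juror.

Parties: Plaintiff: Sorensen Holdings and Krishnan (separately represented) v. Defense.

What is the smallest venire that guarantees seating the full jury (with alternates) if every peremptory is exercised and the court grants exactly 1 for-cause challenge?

26

Seats to fill: 8 + 1 alternates = 9.
Peremptories — Plaintiff: 6 + 1×1 + 2 = 9; Defense: 6 + 1×1 = 7; total 16.
For-cause removals: 1.
Minimum venire: 9 + 16 + 1 = 26.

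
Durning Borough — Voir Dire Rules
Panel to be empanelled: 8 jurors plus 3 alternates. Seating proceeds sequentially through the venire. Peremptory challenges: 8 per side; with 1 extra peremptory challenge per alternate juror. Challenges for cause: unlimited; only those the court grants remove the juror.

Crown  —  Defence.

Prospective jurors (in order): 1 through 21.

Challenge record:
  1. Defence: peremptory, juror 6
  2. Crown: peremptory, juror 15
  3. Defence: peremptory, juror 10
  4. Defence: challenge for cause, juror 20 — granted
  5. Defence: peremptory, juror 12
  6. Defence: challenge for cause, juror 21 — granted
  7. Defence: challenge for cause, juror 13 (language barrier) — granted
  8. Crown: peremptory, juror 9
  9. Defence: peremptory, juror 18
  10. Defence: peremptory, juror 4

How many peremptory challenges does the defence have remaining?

Defence allotment: 8 base + 1 × 3 alternates = 11.
Defence peremptories used: #6, #10, #12, #18, #4 — 5 (for-cause on #20, #21, #13 don't count).
Remaining: 11 − 5 = 6.

6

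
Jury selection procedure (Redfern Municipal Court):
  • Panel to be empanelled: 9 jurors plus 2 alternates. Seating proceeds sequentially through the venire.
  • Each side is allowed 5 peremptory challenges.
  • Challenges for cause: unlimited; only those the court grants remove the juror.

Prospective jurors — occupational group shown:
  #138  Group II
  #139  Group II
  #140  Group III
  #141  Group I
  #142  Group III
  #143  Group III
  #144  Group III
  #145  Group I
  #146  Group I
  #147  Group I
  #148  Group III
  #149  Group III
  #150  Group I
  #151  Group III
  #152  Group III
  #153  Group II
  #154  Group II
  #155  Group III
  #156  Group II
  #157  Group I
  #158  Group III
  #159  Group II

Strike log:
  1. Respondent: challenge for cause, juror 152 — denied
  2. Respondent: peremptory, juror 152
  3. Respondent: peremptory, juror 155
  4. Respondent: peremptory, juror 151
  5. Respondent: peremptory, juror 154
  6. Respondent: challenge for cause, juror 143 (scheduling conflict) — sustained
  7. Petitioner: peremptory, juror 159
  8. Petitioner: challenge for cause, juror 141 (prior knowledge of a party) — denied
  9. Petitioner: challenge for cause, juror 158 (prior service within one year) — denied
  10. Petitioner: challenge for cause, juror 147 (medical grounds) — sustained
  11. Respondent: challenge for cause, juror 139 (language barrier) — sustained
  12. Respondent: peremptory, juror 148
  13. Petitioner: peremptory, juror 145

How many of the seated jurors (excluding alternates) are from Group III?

Removed: #139, #143, #145, #147, #148, #151, #152, #154, #155, #159.
Seated jurors 1–9: #138, #140, #141, #142, #144, #146, #149, #150, #153 (alternates #156, #157 not counted).
Of those, in Group III: #140, #142, #144, #149 → 4.

4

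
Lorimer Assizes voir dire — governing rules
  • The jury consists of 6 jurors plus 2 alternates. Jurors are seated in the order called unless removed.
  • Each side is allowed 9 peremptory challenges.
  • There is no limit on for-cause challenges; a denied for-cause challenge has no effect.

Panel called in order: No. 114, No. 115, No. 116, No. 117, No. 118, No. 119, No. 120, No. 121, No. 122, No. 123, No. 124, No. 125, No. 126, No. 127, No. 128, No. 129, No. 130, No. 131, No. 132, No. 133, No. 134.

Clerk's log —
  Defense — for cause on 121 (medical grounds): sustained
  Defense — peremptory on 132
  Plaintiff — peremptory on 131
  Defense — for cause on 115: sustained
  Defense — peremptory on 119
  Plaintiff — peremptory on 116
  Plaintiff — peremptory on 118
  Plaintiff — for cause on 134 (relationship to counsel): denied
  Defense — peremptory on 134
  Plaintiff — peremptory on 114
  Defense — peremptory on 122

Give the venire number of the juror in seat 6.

126

Removed: #114, #115, #116, #118, #119, #121, #122, #131, #132, #134.
Seating in order: seats 1–6 → #117, #120, #123, #124, #125, #126; alternates → #127, #128.
So seat 6 is #126.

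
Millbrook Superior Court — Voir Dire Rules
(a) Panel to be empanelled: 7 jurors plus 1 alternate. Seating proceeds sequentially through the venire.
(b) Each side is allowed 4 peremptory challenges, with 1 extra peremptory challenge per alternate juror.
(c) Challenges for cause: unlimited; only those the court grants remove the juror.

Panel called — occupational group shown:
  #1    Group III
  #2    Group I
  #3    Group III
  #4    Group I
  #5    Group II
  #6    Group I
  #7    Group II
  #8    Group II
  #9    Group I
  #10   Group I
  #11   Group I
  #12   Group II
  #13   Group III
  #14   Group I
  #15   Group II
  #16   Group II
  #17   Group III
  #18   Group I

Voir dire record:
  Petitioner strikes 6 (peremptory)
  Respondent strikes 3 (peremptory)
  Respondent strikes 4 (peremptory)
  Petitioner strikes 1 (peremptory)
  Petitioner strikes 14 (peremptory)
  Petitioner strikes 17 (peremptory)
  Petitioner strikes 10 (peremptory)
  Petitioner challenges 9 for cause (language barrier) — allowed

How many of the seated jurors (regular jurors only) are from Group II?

Removed: #1, #3, #4, #6, #9, #10, #14, #17.
Seated jurors 1–7: #2, #5, #7, #8, #11, #12, #13 (alternates #15 not counted).
Of those, in Group II: #5, #7, #8, #12 → 4.

4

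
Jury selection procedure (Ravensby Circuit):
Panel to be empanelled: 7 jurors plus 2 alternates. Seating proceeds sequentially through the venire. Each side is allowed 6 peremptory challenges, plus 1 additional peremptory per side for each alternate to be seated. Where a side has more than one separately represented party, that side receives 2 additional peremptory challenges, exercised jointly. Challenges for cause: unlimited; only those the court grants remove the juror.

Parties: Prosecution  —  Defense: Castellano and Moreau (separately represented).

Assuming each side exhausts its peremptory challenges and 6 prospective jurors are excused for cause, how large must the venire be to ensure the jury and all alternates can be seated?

Seats to fill: 7 + 2 alternates = 9.
Peremptories — Prosecution: 6 + 1×2 = 8; Defense: 6 + 1×2 + 2 = 10; total 18.
For-cause removals: 6.
Minimum venire: 9 + 18 + 6 = 33.

33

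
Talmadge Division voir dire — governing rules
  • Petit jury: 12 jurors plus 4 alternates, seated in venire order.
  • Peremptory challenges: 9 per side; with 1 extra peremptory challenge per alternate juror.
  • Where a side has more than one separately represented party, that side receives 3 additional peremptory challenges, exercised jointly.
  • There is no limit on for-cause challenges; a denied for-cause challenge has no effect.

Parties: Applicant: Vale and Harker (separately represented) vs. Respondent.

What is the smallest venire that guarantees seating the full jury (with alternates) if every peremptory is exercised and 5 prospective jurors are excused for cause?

Seats to fill: 12 + 4 alternates = 16.
Peremptories — Applicant: 9 + 1×4 + 3 = 16; Respondent: 9 + 1×4 = 13; total 29.
For-cause removals: 5.
Minimum venire: 16 + 29 + 5 = 50.

50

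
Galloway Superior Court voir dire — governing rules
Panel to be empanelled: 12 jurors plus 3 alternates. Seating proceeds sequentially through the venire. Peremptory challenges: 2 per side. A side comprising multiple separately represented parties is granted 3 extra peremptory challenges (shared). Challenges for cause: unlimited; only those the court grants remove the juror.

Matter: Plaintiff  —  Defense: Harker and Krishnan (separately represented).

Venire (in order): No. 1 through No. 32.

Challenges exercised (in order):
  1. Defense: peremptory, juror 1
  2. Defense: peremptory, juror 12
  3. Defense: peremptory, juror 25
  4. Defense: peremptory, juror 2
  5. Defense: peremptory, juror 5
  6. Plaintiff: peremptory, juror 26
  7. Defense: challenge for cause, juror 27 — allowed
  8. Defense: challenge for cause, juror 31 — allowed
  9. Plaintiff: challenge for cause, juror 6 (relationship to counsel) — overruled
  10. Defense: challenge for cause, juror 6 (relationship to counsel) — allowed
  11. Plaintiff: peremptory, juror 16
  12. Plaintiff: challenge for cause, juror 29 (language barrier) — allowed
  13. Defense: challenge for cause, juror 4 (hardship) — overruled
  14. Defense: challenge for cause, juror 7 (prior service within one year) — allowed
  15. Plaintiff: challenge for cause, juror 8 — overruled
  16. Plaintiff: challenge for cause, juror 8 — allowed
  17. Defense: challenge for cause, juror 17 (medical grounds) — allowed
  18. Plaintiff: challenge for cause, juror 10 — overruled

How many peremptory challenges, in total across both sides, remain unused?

Plaintiff allotment: 2. Defense allotment: 2 base + 3 multi-party = 5.
Plaintiff peremptories used: #26, #16 — 2 (for-cause on #6, #29, #8, #8, #10 don't count).
Defense peremptories used: #1, #12, #25, #2, #5 — 5 (for-cause on #27, #31, #6, #4, #7, #17 don't count).
Remaining: (2 − 2) + (5 − 5) = 0.

0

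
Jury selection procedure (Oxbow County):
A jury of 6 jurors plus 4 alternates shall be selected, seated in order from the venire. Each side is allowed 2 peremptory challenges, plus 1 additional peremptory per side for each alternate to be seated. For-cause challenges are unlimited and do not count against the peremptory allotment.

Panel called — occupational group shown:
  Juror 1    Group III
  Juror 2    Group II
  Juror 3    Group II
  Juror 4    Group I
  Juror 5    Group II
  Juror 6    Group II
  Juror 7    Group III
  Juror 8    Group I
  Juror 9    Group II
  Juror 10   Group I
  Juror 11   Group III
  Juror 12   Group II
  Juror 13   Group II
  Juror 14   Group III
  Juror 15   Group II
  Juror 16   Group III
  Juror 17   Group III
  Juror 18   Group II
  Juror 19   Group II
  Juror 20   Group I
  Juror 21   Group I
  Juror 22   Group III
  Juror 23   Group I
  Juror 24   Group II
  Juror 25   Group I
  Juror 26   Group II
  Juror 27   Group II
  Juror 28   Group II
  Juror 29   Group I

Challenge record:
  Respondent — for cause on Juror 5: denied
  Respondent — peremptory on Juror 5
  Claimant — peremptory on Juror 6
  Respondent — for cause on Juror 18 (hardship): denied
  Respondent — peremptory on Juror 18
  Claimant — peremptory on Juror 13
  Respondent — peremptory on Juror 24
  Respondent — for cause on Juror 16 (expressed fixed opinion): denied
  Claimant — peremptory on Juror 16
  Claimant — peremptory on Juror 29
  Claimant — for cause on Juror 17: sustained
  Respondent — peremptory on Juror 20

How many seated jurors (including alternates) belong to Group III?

Removed: #5, #6, #13, #16, #17, #18, #20, #24, #29.
Seated (10 incl. alternates): #1, #2, #3, #4, #7, #8, #9, #10, #11, #12.
Of those, in Group III: #1, #7, #11 → 3.

3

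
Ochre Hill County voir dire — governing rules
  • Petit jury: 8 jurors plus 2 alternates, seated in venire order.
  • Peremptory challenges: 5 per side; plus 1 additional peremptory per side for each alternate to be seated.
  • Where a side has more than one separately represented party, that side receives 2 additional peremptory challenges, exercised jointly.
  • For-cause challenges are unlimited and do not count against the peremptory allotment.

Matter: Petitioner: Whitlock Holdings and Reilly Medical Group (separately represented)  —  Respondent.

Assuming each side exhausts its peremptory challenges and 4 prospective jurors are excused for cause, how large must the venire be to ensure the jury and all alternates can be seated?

Seats to fill: 8 + 2 alternates = 10.
Peremptories — Petitioner: 5 + 1×2 + 2 = 9; Respondent: 5 + 1×2 = 7; total 16.
For-cause removals: 4.
Minimum venire: 10 + 16 + 4 = 30.

30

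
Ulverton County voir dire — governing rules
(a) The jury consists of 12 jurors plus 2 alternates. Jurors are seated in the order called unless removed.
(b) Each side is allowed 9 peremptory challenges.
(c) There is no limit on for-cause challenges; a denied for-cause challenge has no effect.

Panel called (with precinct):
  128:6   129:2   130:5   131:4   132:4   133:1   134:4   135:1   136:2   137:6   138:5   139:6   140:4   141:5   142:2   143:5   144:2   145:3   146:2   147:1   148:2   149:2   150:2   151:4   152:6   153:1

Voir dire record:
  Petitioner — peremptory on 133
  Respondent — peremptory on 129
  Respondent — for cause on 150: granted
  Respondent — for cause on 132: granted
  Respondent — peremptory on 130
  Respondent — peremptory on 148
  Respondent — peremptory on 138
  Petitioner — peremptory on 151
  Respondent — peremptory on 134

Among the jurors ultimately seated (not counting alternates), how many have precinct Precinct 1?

1

Removed: #129, #130, #132, #133, #134, #138, #148, #150, #151.
Seated jurors 1–12: #128, #131, #135, #136, #137, #139, #140, #141, #142, #143, #144, #145 (alternates #146, #147 not counted).
Of those, in Precinct 1: #135 → 1.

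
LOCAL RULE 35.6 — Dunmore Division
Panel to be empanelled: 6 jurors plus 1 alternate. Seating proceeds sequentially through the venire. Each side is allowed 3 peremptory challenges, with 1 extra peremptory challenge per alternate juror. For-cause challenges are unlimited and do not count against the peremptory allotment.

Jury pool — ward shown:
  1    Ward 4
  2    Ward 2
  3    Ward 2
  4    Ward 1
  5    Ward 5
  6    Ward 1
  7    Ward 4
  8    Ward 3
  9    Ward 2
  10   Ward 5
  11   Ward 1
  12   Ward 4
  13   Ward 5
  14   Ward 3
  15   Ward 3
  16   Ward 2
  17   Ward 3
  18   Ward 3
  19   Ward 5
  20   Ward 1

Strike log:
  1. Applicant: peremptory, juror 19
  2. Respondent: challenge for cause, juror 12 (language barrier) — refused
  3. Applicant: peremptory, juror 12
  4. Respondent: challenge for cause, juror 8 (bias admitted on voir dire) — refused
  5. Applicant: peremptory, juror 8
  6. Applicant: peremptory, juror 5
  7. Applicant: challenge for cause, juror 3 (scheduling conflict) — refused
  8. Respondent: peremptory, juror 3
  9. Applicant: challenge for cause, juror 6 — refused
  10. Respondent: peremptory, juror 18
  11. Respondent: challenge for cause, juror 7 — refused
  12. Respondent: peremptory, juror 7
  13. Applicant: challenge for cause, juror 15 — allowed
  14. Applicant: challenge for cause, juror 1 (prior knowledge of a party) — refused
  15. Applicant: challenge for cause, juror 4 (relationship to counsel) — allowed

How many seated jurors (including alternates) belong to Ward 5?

Removed: #3, #4, #5, #7, #8, #12, #15, #18, #19.
Seated (7 incl. alternates): #1, #2, #6, #9, #10, #11, #13.
Of those, in Ward 5: #10, #13 → 2.

2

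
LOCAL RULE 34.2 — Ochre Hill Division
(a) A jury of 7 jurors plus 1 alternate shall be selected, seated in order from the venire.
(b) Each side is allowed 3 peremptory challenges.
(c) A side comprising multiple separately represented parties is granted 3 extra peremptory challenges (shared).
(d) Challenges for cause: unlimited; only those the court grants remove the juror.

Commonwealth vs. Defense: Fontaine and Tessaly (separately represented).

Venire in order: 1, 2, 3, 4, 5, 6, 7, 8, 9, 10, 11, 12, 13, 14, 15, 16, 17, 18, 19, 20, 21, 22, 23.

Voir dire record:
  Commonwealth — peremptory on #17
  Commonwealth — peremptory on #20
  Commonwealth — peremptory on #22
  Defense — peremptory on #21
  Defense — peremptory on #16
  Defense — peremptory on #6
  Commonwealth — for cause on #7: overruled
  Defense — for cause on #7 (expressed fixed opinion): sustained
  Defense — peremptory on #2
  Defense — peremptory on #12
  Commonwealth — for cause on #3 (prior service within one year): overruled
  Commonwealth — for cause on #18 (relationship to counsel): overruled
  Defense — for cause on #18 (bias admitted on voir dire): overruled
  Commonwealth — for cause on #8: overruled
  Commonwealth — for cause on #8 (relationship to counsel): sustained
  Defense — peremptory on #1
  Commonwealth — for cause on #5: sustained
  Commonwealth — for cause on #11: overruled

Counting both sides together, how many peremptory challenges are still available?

Commonwealth allotment: 3. Defense allotment: 3 base + 3 multi-party = 6.
Commonwealth peremptories used: #17, #20, #22 — 3 (for-cause on #7, #3, #18, #8, #8, #5, #11 don't count).
Defense peremptories used: #21, #16, #6, #2, #12, #1 — 6 (for-cause on #7, #18 don't count).
Remaining: (3 − 3) + (6 − 6) = 0.

0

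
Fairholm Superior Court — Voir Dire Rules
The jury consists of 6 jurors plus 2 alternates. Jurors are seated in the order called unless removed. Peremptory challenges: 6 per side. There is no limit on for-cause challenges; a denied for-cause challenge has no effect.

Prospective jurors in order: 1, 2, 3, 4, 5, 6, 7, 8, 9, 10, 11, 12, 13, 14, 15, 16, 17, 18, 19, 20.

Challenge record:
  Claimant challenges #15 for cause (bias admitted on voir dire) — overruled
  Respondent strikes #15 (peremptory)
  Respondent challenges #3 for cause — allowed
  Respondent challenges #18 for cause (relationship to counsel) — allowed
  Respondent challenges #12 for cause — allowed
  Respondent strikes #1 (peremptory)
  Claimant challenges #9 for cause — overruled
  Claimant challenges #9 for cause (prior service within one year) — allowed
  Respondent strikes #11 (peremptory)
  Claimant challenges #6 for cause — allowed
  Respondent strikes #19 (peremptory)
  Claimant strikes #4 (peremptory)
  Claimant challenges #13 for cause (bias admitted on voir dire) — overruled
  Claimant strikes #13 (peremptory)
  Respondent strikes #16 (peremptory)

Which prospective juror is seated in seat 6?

Removed: #1, #3, #4, #6, #9, #11, #12, #13, #15, #16, #18, #19.
Seating in order: seats 1–6 → #2, #5, #7, #8, #10, #14; alternates → #17, #20.
So seat 6 is #14.

14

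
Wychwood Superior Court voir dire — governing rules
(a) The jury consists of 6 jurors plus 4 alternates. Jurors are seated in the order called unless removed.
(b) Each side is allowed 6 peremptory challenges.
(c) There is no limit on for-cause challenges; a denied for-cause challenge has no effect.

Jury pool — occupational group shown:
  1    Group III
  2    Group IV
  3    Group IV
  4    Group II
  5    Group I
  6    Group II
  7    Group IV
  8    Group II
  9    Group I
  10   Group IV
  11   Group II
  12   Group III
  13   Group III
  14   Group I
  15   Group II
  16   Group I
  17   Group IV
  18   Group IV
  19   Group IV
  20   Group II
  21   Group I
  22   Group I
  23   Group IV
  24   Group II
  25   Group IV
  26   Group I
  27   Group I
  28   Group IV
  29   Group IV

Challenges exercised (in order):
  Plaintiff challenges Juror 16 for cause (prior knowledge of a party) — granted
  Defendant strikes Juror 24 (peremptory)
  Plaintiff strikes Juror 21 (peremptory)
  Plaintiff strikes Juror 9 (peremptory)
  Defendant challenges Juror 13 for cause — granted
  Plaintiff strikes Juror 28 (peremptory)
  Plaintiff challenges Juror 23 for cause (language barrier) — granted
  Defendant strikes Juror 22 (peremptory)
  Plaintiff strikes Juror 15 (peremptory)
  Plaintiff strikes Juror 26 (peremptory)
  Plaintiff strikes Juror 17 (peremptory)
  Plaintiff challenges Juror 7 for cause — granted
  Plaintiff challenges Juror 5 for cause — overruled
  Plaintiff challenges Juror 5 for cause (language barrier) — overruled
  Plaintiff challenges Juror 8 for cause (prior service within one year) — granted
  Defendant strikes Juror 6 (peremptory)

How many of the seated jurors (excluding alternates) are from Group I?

Removed: #6, #7, #8, #9, #13, #15, #16, #17, #21, #22, #23, #24, #26, #28.
Seated jurors 1–6: #1, #2, #3, #4, #5, #10 (alternates #11, #12, #14, #18 not counted).
Of those, in Group I: #5 → 1.

1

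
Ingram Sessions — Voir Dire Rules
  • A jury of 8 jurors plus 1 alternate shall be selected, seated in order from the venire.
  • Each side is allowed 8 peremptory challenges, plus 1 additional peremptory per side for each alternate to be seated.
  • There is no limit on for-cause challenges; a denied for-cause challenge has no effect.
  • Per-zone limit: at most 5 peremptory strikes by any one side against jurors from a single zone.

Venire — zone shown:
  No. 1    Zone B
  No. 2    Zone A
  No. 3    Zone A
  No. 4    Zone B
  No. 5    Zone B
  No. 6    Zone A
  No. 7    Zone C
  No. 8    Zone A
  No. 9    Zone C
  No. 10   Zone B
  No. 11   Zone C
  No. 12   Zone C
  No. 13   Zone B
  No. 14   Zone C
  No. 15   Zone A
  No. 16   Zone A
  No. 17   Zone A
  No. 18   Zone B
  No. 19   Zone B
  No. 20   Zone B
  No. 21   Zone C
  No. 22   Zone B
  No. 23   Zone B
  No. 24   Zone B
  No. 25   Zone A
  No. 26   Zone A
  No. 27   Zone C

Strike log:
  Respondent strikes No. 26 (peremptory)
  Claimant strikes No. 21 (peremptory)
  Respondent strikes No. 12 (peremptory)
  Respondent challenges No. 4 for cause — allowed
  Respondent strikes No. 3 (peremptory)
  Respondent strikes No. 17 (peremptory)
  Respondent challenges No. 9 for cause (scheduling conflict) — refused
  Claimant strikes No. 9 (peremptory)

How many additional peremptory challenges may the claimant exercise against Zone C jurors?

Claimant peremptories so far: #21, #9 — 2 of 9 used, 7 left overall.
Against Zone C: #21, #9 — 2 used; per-zone cap 5 leaves 3.
Binding limit: min(7, 3) = 3.

3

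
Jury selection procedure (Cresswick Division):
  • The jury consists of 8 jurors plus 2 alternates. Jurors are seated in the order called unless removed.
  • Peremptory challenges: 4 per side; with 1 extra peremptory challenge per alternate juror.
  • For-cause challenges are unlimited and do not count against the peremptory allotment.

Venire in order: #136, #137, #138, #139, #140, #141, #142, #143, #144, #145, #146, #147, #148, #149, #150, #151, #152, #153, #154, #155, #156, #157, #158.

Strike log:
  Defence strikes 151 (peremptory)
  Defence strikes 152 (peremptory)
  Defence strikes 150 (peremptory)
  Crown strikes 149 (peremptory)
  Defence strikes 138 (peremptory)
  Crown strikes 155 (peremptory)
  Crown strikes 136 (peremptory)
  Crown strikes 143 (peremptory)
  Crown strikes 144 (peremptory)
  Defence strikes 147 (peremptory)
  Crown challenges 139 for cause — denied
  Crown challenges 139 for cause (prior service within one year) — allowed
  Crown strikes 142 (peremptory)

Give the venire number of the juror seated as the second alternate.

157

Removed: #136, #138, #139, #142, #143, #144, #147, #149, #150, #151, #152, #155.
Filling seats in venire order through position 10: #137, #140, #141, #145, #146, #148, #153, #154, #156, #157.
So alternate 2 is #157.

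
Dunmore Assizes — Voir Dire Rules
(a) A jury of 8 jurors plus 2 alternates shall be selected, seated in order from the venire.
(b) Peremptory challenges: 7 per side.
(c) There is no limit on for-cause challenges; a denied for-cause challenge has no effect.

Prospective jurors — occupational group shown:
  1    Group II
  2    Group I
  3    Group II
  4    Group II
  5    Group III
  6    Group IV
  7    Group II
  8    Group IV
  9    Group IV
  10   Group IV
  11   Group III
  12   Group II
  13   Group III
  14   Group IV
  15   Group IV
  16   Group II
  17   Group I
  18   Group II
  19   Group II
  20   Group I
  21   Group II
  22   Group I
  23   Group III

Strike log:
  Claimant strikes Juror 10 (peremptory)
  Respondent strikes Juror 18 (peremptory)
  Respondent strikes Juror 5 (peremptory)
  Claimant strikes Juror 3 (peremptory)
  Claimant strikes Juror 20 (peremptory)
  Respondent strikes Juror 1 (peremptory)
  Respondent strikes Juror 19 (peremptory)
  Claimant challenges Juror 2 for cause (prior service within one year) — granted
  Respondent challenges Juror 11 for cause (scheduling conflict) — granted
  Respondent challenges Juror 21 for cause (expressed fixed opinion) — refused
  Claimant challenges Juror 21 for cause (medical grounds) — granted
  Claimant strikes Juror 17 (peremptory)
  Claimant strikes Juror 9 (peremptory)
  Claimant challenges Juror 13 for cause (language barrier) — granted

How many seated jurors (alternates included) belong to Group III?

1

Removed: #1, #2, #3, #5, #9, #10, #11, #13, #17, #18, #19, #20, #21.
Seated (10 incl. alternates): #4, #6, #7, #8, #12, #14, #15, #16, #22, #23.
Of those, in Group III: #23 → 1.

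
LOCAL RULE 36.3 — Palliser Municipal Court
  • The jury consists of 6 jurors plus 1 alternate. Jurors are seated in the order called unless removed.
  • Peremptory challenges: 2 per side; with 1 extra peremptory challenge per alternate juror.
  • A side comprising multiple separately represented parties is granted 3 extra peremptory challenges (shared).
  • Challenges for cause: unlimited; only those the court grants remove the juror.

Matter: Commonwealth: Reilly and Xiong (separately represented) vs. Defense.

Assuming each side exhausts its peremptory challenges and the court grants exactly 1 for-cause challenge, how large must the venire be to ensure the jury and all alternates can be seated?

17

Seats to fill: 6 + 1 alternates = 7.
Peremptories — Commonwealth: 2 + 1×1 + 3 = 6; Defense: 2 + 1×1 = 3; total 9.
For-cause removals: 1.
Minimum venire: 7 + 9 + 1 = 17.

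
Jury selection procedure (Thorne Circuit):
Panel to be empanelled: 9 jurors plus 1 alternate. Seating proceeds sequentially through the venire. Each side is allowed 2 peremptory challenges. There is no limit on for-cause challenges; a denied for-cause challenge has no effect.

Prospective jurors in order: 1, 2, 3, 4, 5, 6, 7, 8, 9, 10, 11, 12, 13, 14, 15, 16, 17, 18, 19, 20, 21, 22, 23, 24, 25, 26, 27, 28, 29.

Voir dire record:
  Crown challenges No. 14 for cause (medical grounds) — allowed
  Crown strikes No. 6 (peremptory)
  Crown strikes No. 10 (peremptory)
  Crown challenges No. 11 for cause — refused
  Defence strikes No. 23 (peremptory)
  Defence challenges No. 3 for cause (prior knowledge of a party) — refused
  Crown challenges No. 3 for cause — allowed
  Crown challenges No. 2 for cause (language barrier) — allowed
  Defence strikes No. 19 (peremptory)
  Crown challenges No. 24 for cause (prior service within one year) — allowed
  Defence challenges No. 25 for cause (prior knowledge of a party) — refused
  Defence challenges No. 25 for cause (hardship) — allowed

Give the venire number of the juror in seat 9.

Removed: #2, #3, #6, #10, #14, #19, #23, #24, #25. (#11 stays — for-cause denied.)
Filling seats in venire order through position 9: #1, #4, #5, #7, #8, #9, #11, #12, #13.
So seat 9 is #13.

13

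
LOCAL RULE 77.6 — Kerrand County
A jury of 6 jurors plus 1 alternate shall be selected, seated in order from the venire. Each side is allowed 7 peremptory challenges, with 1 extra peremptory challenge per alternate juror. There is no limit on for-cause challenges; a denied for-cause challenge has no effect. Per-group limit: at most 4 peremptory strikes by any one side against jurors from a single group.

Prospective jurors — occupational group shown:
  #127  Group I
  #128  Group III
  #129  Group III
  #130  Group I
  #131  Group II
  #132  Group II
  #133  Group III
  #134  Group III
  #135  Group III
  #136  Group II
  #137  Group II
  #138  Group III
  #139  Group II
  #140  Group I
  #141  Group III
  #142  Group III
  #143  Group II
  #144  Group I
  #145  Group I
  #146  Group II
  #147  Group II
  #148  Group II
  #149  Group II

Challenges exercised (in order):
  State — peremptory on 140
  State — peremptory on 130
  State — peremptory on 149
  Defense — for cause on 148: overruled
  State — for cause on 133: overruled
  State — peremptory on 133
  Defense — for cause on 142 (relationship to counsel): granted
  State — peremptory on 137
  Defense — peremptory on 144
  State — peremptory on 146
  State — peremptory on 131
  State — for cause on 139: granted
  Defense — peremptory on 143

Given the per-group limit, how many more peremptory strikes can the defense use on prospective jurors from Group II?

3

Defense peremptories so far: #144, #143 — 2 of 8 used, 6 left overall.
Against Group II: #143 — 1 used; per-group cap 4 leaves 3.
Binding limit: min(6, 3) = 3.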